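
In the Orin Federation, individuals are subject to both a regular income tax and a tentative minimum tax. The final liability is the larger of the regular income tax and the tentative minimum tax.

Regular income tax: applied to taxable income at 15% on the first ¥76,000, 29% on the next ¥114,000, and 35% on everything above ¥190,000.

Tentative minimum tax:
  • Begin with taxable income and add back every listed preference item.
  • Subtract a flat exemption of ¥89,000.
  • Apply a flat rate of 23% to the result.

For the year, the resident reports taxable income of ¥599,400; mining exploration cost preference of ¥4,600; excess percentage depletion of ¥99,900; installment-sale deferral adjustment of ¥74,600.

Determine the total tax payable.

Regular income tax:
  ¥76,000 × 15% = ¥11,400
  ¥114,000 × 29% = ¥33,060
  ¥409,400 × 35% = ¥143,290
  → ¥187,750

Tentative minimum tax:
  Adjusted income: ¥599,400 + ¥4,600 + ¥99,900 + ¥74,600 = ¥778,500
  Less exemption ¥89,000 → base ¥689,500
  ¥689,500 × 23% = ¥158,585

¥187,750 > ¥158,585, so the regular income tax governs.

¥187,750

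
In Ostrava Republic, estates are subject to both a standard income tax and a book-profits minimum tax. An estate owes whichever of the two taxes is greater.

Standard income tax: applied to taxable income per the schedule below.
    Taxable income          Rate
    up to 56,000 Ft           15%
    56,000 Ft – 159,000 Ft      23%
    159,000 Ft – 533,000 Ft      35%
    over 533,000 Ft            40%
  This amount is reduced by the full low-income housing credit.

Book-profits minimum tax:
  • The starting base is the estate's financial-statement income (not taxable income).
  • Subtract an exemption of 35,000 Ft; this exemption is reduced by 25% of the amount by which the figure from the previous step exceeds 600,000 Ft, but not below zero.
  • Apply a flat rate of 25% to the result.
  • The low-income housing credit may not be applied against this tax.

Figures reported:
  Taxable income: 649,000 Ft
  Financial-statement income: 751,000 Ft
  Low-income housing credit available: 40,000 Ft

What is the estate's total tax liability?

Standard income tax:
  56,000 Ft × 15% = 8,400 Ft
  103,000 Ft × 23% = 23,690 Ft
  374,000 Ft × 35% = 130,900 Ft
  116,000 Ft × 40% = 46,400 Ft
  → 209,390 Ft
  Less low-income housing credit 40,000 Ft → 169,390 Ft

Book-profits minimum tax:
  Base (financial-statement income): 751,000 Ft
  Exemption: 25% × (751,000 Ft − 600,000 Ft) = 37,750 Ft ≥ 35,000 Ft, so the exemption is fully phased out
  Base: 751,000 Ft − 0 Ft = 751,000 Ft
  751,000 Ft × 25% = 187,750 Ft

187,750 Ft > 169,390 Ft, so the book-profits minimum tax is the binding amount.

187,750 Ft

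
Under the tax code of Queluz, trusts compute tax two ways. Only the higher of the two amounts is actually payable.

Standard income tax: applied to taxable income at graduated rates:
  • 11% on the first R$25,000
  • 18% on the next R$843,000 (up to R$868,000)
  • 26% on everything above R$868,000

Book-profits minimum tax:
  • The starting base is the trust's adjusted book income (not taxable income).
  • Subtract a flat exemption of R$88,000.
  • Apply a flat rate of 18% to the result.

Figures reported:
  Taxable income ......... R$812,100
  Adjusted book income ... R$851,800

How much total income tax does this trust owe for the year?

R$144,428

Book-profits minimum tax:
  Base (adjusted book income): R$851,800
  Less exemption R$88,000 → base R$763,800
  R$763,800 × 18% = R$137,484

Standard income tax:
  R$25,000 × 11% = R$2,750
  R$787,100 × 18% = R$141,678
  → R$144,428

R$144,428 > R$137,484, so the standard income tax governs.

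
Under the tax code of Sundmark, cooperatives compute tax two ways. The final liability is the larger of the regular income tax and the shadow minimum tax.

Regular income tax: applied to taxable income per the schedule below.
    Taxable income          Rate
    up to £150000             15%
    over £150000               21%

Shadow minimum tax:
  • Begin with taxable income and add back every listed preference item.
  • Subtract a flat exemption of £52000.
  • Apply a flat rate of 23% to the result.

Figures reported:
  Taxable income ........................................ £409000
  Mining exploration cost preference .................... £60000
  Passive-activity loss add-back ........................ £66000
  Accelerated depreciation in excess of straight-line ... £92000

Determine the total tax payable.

Regular income tax:
  £150000 × 15% = £22500
  £259000 × 21% = £54390
  → £76890

Shadow minimum tax:
  Adjusted income: £409000 + £60000 + £66000 + £92000 = £627000
  Less exemption £52000 → base £575000
  £575000 × 23% = £132250

£132250 > £76890, so the shadow minimum tax is the binding amount.

£132250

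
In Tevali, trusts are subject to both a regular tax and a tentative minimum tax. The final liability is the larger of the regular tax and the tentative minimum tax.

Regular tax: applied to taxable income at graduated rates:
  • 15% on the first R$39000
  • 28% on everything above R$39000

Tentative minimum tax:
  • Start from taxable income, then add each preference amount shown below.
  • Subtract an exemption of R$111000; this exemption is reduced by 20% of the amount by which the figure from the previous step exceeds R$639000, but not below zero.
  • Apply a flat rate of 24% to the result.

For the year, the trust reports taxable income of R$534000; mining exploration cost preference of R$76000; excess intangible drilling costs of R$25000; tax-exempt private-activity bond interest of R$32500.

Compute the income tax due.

R$144450

Tentative minimum tax:
  Adjusted income: R$534000 + R$76000 + R$25000 + R$32500 = R$667500
  Exemption: R$111000 − 20% × (R$667500 − R$639000) = R$111000 − R$5700 = R$105300
  Base: R$667500 − R$105300 = R$562200
  R$562200 × 24% = R$134928

Regular tax:
  R$39000 × 15% = R$5850
  R$495000 × 28% = R$138600
  → R$144450

R$144450 > R$134928, so the regular tax governs.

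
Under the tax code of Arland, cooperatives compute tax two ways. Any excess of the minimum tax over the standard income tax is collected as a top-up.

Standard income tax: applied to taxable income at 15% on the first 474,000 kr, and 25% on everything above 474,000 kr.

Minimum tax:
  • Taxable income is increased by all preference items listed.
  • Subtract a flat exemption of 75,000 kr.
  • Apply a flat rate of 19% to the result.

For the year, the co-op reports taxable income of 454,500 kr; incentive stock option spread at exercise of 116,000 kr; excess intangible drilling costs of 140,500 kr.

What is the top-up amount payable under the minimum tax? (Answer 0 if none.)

52,665 kr

Minimum tax:
  Adjusted income: 454,500 kr + 116,000 kr + 140,500 kr = 711,000 kr
  Less exemption 75,000 kr → base 636,000 kr
  636,000 kr × 19% = 120,840 kr

Standard income tax:
  454,500 kr × 15% = 68,175 kr

Excess of minimum tax over standard income tax: 120,840 kr − 68,175 kr = 52,665 kr.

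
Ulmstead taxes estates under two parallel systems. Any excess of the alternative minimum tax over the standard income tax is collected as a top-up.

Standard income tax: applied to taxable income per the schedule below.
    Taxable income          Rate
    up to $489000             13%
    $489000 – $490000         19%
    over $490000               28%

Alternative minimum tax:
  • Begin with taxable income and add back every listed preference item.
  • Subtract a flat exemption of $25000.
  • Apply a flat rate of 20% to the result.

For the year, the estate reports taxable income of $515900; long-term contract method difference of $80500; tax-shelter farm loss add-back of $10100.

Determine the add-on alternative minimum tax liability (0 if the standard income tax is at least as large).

$45288

Standard income tax:
  $489000 × 13% = $63570
  $1000 × 19% = $190
  $25900 × 28% = $7252
  → $71012

Alternative minimum tax:
  Adjusted income: $515900 + $80500 + $10100 = $606500
  Less exemption $25000 → base $581500
  $581500 × 20% = $116300

Excess of alternative minimum tax over standard income tax: $116300 − $71012 = $45288.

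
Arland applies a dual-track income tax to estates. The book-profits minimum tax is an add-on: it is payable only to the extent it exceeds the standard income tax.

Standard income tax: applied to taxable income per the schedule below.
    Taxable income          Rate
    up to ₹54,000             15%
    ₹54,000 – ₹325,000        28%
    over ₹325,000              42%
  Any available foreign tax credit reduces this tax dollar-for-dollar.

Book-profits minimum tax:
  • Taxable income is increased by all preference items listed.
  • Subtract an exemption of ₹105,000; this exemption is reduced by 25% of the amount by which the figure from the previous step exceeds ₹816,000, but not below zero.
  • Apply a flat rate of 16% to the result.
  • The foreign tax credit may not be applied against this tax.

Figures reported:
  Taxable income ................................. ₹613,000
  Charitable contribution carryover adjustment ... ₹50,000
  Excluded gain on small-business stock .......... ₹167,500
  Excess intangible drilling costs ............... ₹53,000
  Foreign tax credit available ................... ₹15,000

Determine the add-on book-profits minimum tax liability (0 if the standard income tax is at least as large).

₹0

Standard income tax:
  ₹54,000 × 15% = ₹8,100
  ₹271,000 × 28% = ₹75,880
  ₹288,000 × 42% = ₹120,960
  → ₹204,940
  Less foreign tax credit ₹15,000 → ₹189,940

Book-profits minimum tax:
  Adjusted income: ₹613,000 + ₹50,000 + ₹167,500 + ₹53,000 = ₹883,500
  Exemption: ₹105,000 − 25% × (₹883,500 − ₹816,000) = ₹105,000 − ₹16,875 = ₹88,125
  Base: ₹883,500 − ₹88,125 = ₹795,375
  ₹795,375 × 16% = ₹127,260

₹127,260 ≤ ₹189,940, so no add-on is due.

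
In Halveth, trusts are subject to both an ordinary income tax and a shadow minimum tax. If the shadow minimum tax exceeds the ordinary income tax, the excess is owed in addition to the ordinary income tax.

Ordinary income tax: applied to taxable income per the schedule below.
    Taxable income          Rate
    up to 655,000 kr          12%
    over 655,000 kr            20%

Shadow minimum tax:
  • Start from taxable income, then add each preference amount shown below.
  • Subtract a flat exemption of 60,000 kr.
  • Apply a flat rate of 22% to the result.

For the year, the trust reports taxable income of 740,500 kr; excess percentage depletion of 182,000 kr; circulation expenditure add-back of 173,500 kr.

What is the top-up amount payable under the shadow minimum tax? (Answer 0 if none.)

Ordinary income tax:
  655,000 kr × 12% = 78,600 kr
  85,500 kr × 20% = 17,100 kr
  → 95,700 kr

Shadow minimum tax:
  Adjusted income: 740,500 kr + 182,000 kr + 173,500 kr = 1,096,000 kr
  Less exemption 60,000 kr → base 1,036,000 kr
  1,036,000 kr × 22% = 227,920 kr

Excess of shadow minimum tax over ordinary income tax: 227,920 kr − 95,700 kr = 132,220 kr.

132,220 kr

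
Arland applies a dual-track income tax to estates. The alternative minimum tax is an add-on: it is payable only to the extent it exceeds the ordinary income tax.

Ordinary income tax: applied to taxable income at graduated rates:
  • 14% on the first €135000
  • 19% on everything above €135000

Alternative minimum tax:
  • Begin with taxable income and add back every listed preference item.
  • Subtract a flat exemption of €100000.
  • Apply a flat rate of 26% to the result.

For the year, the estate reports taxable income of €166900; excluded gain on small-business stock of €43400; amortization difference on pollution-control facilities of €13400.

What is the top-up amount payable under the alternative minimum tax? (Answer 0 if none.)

€7201

Alternative minimum tax:
  Adjusted income: €166900 + €43400 + €13400 = €223700
  Less exemption €100000 → base €123700
  €123700 × 26% = €32162

Ordinary income tax:
  €135000 × 14% = €18900
  €31900 × 19% = €6061
  → €24961

Excess of alternative minimum tax over ordinary income tax: €32162 − €24961 = €7201.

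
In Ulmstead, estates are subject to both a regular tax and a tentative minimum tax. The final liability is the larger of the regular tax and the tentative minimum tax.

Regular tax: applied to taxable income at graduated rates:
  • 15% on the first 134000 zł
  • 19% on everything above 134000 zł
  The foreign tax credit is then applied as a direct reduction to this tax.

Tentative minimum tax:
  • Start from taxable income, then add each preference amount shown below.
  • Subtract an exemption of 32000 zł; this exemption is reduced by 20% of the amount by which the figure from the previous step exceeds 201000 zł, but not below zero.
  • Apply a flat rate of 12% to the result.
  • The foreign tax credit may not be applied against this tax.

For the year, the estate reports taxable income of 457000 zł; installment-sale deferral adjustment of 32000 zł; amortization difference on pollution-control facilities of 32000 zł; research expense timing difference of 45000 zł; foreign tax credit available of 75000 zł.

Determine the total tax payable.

67920 zł

Regular tax:
  134000 zł × 15% = 20100 zł
  323000 zł × 19% = 61370 zł
  → 81470 zł
  Less foreign tax credit 75000 zł → 6470 zł

Tentative minimum tax:
  Adjusted income: 457000 zł + 32000 zł + 32000 zł + 45000 zł = 566000 zł
  Exemption: 20% × (566000 zł − 201000 zł) = 73000 zł ≥ 32000 zł, so the exemption is fully phased out
  Base: 566000 zł − 0 zł = 566000 zł
  566000 zł × 12% = 67920 zł

67920 zł > 6470 zł, so the tentative minimum tax is the binding amount.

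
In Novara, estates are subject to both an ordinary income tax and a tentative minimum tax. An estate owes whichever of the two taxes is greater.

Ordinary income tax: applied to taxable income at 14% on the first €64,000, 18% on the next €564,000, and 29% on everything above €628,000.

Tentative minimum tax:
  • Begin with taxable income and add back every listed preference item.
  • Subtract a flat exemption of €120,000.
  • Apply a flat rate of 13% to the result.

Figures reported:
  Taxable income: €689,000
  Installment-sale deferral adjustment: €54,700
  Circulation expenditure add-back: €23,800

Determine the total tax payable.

Tentative minimum tax:
  Adjusted income: €689,000 + €54,700 + €23,800 = €767,500
  Less exemption €120,000 → base €647,500
  €647,500 × 13% = €84,175

Ordinary income tax:
  €64,000 × 14% = €8,960
  €564,000 × 18% = €101,520
  €61,000 × 29% = €17,690
  → €128,170

€128,170 > €84,175, so the ordinary income tax governs.

€128,170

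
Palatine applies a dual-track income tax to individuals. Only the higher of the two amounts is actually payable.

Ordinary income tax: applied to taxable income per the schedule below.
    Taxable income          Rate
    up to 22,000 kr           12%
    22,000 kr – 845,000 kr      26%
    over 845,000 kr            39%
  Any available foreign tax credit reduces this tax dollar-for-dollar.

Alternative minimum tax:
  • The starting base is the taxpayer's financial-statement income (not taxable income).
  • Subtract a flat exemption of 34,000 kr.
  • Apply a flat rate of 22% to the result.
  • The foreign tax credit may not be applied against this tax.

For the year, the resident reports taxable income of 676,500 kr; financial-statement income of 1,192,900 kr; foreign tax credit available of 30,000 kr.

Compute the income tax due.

Ordinary income tax:
  22,000 kr × 12% = 2,640 kr
  654,500 kr × 26% = 170,170 kr
  → 172,810 kr
  Less foreign tax credit 30,000 kr → 142,810 kr

Alternative minimum tax:
  Base (financial-statement income): 1,192,900 kr
  Less exemption 34,000 kr → base 1,158,900 kr
  1,158,900 kr × 22% = 254,958 kr

254,958 kr > 142,810 kr, so the alternative minimum tax is the binding amount.

254,958 kr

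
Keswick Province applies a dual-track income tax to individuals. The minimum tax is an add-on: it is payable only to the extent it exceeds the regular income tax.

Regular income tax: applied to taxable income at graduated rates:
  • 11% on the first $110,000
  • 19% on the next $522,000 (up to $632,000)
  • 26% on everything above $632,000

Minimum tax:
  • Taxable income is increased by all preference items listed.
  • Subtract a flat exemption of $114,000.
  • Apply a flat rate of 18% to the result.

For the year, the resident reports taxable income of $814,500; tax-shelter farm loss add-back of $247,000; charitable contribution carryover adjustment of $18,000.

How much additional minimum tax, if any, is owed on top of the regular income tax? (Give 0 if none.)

$15,060

Regular income tax:
  $110,000 × 11% = $12,100
  $522,000 × 19% = $99,180
  $182,500 × 26% = $47,450
  → $158,730

Minimum tax:
  Adjusted income: $814,500 + $247,000 + $18,000 = $1,079,500
  Less exemption $114,000 → base $965,500
  $965,500 × 18% = $173,790

Excess of minimum tax over regular income tax: $173,790 − $158,730 = $15,060.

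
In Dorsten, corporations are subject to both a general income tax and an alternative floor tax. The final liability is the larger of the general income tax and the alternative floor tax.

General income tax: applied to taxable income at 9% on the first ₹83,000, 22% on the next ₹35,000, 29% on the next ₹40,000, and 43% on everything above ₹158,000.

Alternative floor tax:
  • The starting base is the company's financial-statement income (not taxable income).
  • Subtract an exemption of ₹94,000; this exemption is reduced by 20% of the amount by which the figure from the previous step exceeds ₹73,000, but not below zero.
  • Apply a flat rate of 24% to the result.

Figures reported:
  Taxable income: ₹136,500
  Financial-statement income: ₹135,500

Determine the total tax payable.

₹20,535

General income tax:
  ₹83,000 × 9% = ₹7,470
  ₹35,000 × 22% = ₹7,700
  ₹18,500 × 29% = ₹5,365
  → ₹20,535

Alternative floor tax:
  Base (financial-statement income): ₹135,500
  Exemption: ₹94,000 − 20% × (₹135,500 − ₹73,000) = ₹94,000 − ₹12,500 = ₹81,500
  Base: ₹135,500 − ₹81,500 = ₹54,000
  ₹54,000 × 24% = ₹12,960

₹20,535 > ₹12,960, so the general income tax governs.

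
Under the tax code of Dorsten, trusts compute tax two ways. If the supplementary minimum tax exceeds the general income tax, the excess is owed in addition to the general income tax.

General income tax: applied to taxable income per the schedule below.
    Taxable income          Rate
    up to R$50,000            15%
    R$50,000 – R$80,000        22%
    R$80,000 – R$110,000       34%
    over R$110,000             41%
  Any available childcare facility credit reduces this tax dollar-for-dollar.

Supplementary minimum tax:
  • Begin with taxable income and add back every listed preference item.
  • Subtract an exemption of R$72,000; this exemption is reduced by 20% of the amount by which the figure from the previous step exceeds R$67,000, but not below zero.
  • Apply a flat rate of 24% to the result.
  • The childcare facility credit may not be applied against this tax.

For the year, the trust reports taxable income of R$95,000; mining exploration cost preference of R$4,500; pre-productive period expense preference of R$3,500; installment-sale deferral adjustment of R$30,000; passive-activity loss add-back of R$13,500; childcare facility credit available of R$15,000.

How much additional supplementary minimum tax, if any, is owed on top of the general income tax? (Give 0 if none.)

General income tax:
  R$50,000 × 15% = R$7,500
  R$30,000 × 22% = R$6,600
  R$15,000 × 34% = R$5,100
  → R$19,200
  Less childcare facility credit R$15,000 → R$4,200

Supplementary minimum tax:
  Adjusted income: R$95,000 + R$4,500 + R$3,500 + R$30,000 + R$13,500 = R$146,500
  Exemption: R$72,000 − 20% × (R$146,500 − R$67,000) = R$72,000 − R$15,900 = R$56,100
  Base: R$146,500 − R$56,100 = R$90,400
  R$90,400 × 24% = R$21,696

Excess of supplementary minimum tax over general income tax: R$21,696 − R$4,200 = R$17,496.

R$17,496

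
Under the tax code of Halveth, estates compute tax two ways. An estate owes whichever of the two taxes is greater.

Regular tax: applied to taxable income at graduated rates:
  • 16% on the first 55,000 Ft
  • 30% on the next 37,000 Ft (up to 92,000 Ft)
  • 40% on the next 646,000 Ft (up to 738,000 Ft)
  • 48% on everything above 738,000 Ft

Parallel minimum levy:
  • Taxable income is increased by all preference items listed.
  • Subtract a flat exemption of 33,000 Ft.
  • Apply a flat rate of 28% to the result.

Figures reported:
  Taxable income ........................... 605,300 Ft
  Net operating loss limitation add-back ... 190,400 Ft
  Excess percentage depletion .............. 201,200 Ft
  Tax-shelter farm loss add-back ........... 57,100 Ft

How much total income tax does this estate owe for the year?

Regular tax:
  55,000 Ft × 16% = 8,800 Ft
  37,000 Ft × 30% = 11,100 Ft
  513,300 Ft × 40% = 205,320 Ft
  → 225,220 Ft

Parallel minimum levy:
  Adjusted income: 605,300 Ft + 190,400 Ft + 201,200 Ft + 57,100 Ft = 1,054,000 Ft
  Less exemption 33,000 Ft → base 1,021,000 Ft
  1,021,000 Ft × 28% = 285,880 Ft

285,880 Ft > 225,220 Ft, so the parallel minimum levy is the binding amount.

285,880 Ft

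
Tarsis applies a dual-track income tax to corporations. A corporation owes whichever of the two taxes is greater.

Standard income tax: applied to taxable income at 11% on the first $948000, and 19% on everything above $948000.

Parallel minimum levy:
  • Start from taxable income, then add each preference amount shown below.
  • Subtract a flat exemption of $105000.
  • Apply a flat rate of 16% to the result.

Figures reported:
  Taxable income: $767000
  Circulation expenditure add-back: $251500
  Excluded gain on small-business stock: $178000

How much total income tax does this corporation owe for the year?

Parallel minimum levy:
  Adjusted income: $767000 + $251500 + $178000 = $1196500
  Less exemption $105000 → base $1091500
  $1091500 × 16% = $174640

Standard income tax:
  $767000 × 11% = $84370

$174640 > $84370, so the parallel minimum levy is the binding amount.

$174640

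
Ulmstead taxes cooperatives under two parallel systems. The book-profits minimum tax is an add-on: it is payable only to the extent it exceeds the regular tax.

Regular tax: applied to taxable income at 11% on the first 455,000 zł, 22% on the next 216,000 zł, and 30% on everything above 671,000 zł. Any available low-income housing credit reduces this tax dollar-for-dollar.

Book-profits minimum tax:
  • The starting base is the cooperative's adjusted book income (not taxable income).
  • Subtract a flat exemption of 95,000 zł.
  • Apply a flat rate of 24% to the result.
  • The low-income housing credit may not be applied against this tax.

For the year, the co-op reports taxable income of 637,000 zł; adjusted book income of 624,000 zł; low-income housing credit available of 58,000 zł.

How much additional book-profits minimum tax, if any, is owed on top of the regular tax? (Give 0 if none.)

Regular tax:
  455,000 zł × 11% = 50,050 zł
  182,000 zł × 22% = 40,040 zł
  → 90,090 zł
  Less low-income housing credit 58,000 zł → 32,090 zł

Book-profits minimum tax:
  Base (adjusted book income): 624,000 zł
  Less exemption 95,000 zł → base 529,000 zł
  529,000 zł × 24% = 126,960 zł

Excess of book-profits minimum tax over regular tax: 126,960 zł − 32,090 zł = 94,870 zł.

94,870 zł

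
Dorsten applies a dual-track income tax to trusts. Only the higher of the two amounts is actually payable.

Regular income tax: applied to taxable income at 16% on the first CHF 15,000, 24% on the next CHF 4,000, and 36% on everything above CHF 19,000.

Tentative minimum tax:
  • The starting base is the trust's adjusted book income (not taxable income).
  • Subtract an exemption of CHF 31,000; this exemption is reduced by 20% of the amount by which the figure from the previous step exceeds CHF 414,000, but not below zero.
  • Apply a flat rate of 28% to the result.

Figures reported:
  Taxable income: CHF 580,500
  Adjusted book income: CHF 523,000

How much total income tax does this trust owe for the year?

Regular income tax:
  CHF 15,000 × 16% = CHF 2,400
  CHF 4,000 × 24% = CHF 960
  CHF 561,500 × 36% = CHF 202,140
  → CHF 205,500

Tentative minimum tax:
  Base (adjusted book income): CHF 523,000
  Exemption: CHF 31,000 − 20% × (CHF 523,000 − CHF 414,000) = CHF 31,000 − CHF 21,800 = CHF 9,200
  Base: CHF 523,000 − CHF 9,200 = CHF 513,800
  CHF 513,800 × 28% = CHF 143,864

CHF 205,500 > CHF 143,864, so the regular income tax governs.

CHF 205,500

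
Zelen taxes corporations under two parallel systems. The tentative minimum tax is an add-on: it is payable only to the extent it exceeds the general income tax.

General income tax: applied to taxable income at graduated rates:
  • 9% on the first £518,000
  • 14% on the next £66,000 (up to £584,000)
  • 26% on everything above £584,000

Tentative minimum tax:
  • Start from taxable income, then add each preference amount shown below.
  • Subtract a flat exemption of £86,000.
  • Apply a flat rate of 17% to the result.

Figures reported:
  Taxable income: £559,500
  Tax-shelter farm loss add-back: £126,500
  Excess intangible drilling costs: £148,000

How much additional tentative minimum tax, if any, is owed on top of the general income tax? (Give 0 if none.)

Tentative minimum tax:
  Adjusted income: £559,500 + £126,500 + £148,000 = £834,000
  Less exemption £86,000 → base £748,000
  £748,000 × 17% = £127,160

General income tax:
  £518,000 × 9% = £46,620
  £41,500 × 14% = £5,810
  → £52,430

Excess of tentative minimum tax over general income tax: £127,160 − £52,430 = £74,730.

£74,730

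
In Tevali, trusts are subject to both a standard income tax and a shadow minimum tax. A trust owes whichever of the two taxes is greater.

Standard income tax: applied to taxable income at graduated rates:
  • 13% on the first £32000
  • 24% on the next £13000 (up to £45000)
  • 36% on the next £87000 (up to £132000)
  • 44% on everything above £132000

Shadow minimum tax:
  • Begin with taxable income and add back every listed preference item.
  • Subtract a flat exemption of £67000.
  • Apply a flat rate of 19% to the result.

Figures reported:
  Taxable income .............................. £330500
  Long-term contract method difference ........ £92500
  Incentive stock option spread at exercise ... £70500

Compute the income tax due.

£125940

Shadow minimum tax:
  Adjusted income: £330500 + £92500 + £70500 = £493500
  Less exemption £67000 → base £426500
  £426500 × 19% = £81035

Standard income tax:
  £32000 × 13% = £4160
  £13000 × 24% = £3120
  £87000 × 36% = £31320
  £198500 × 44% = £87340
  → £125940

£125940 > £81035, so the standard income tax governs.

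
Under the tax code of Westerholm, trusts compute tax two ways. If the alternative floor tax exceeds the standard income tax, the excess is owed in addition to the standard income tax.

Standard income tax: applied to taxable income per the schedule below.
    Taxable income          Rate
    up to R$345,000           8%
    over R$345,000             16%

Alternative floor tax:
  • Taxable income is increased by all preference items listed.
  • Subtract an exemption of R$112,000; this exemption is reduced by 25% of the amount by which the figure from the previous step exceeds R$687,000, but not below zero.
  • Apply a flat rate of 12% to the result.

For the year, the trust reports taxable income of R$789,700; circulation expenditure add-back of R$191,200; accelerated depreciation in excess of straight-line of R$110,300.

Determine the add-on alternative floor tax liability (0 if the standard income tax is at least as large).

Alternative floor tax:
  Adjusted income: R$789,700 + R$191,200 + R$110,300 = R$1,091,200
  Exemption: R$112,000 − 25% × (R$1,091,200 − R$687,000) = R$112,000 − R$101,050 = R$10,950
  Base: R$1,091,200 − R$10,950 = R$1,080,250
  R$1,080,250 × 12% = R$129,630

Standard income tax:
  R$345,000 × 8% = R$27,600
  R$444,700 × 16% = R$71,152
  → R$98,752

Excess of alternative floor tax over standard income tax: R$129,630 − R$98,752 = R$30,878.

R$30,878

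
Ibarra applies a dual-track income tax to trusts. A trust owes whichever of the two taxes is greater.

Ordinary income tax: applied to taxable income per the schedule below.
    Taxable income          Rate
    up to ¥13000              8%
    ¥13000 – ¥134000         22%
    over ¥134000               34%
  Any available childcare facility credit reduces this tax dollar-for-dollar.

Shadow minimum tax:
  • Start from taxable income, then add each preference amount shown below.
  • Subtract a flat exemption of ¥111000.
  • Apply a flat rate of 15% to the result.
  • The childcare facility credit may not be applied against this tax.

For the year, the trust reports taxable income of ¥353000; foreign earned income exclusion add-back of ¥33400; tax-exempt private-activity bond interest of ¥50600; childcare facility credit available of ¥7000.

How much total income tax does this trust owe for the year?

Shadow minimum tax:
  Adjusted income: ¥353000 + ¥33400 + ¥50600 = ¥437000
  Less exemption ¥111000 → base ¥326000
  ¥326000 × 15% = ¥48900

Ordinary income tax:
  ¥13000 × 8% = ¥1040
  ¥121000 × 22% = ¥26620
  ¥219000 × 34% = ¥74460
  → ¥102120
  Less childcare facility credit ¥7000 → ¥95120

¥95120 > ¥48900, so the ordinary income tax governs.

¥95120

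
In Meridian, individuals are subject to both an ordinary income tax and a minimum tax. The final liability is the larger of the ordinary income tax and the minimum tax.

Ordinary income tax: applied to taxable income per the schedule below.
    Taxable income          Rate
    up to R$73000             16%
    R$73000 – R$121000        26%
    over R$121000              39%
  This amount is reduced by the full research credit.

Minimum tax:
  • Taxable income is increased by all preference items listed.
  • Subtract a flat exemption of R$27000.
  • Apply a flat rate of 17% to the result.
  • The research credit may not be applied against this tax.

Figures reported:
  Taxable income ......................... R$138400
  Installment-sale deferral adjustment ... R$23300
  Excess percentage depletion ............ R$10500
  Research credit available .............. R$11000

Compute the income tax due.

Ordinary income tax:
  R$73000 × 16% = R$11680
  R$48000 × 26% = R$12480
  R$17400 × 39% = R$6786
  → R$30946
  Less research credit R$11000 → R$19946

Minimum tax:
  Adjusted income: R$138400 + R$23300 + R$10500 = R$172200
  Less exemption R$27000 → base R$145200
  R$145200 × 17% = R$24684

R$24684 > R$19946, so the minimum tax is the binding amount.

R$24684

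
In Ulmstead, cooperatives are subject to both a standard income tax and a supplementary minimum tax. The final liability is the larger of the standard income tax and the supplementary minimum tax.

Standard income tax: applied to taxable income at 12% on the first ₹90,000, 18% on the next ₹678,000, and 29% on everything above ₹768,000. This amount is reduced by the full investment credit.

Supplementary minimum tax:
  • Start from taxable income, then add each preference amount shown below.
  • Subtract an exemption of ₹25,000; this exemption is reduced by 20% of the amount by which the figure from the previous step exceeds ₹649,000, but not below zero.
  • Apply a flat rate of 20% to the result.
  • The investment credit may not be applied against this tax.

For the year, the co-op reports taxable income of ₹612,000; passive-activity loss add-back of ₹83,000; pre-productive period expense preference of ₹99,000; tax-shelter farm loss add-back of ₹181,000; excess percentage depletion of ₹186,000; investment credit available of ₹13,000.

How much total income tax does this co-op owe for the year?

Supplementary minimum tax:
  Adjusted income: ₹612,000 + ₹83,000 + ₹99,000 + ₹181,000 + ₹186,000 = ₹1,161,000
  Exemption: 20% × (₹1,161,000 − ₹649,000) = ₹102,400 ≥ ₹25,000, so the exemption is fully phased out
  Base: ₹1,161,000 − ₹0 = ₹1,161,000
  ₹1,161,000 × 20% = ₹232,200

Standard income tax:
  ₹90,000 × 12% = ₹10,800
  ₹522,000 × 18% = ₹93,960
  → ₹104,760
  Less investment credit ₹13,000 → ₹91,760

₹232,200 > ₹91,760, so the supplementary minimum tax is the binding amount.

₹232,200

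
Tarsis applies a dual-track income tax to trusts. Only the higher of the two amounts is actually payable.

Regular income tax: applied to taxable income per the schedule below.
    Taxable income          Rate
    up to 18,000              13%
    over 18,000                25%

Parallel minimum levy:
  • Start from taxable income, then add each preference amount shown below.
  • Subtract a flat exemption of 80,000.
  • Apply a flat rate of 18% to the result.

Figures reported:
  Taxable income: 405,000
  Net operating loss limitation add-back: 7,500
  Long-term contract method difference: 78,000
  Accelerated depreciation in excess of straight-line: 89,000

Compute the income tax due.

99,090

Parallel minimum levy:
  Adjusted income: 405,000 + 7,500 + 78,000 + 89,000 = 579,500
  Less exemption 80,000 → base 499,500
  499,500 × 18% = 89,910

Regular income tax:
  18,000 × 13% = 2,340
  387,000 × 25% = 96,750
  → 99,090

99,090 > 89,910, so the regular income tax governs.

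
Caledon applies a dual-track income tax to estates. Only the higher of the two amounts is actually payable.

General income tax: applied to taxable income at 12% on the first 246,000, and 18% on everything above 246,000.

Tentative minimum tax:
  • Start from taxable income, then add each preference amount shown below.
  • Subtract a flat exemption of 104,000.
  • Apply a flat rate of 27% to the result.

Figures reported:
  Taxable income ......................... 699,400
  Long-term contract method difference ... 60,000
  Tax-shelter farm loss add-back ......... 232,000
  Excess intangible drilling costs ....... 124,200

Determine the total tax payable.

Tentative minimum tax:
  Adjusted income: 699,400 + 60,000 + 232,000 + 124,200 = 1,115,600
  Less exemption 104,000 → base 1,011,600
  1,011,600 × 27% = 273,132

General income tax:
  246,000 × 12% = 29,520
  453,400 × 18% = 81,612
  → 111,132

273,132 > 111,132, so the tentative minimum tax is the binding amount.

273,132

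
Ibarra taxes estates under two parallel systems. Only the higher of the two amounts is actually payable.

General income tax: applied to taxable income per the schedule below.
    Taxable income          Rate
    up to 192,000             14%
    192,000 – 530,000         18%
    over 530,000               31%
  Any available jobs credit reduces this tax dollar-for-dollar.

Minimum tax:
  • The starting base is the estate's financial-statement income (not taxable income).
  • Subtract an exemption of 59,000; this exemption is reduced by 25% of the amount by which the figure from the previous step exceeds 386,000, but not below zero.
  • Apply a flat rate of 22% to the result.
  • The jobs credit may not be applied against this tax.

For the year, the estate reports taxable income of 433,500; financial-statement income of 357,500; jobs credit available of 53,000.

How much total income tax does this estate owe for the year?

65,670

General income tax:
  192,000 × 14% = 26,880
  241,500 × 18% = 43,470
  → 70,350
  Less jobs credit 53,000 → 17,350

Minimum tax:
  Base (financial-statement income): 357,500
  Exemption: 357,500 ≤ 386,000, so full 59,000 applies
  Base: 357,500 − 59,000 = 298,500
  298,500 × 22% = 65,670

65,670 > 17,350, so the minimum tax is the binding amount.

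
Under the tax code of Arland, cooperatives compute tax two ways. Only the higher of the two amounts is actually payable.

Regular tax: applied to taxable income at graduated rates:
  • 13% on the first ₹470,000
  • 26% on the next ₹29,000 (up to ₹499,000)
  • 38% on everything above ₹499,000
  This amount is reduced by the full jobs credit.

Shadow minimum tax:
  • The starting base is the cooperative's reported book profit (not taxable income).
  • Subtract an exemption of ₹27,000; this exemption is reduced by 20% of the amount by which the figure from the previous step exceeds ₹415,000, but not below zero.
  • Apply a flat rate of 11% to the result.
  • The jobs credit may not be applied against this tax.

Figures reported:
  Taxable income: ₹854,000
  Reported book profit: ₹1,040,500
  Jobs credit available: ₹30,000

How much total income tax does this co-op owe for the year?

₹173,540

Regular tax:
  ₹470,000 × 13% = ₹61,100
  ₹29,000 × 26% = ₹7,540
  ₹355,000 × 38% = ₹134,900
  → ₹203,540
  Less jobs credit ₹30,000 → ₹173,540

Shadow minimum tax:
  Base (reported book profit): ₹1,040,500
  Exemption: 20% × (₹1,040,500 − ₹415,000) = ₹125,100 ≥ ₹27,000, so the exemption is fully phased out
  Base: ₹1,040,500 − ₹0 = ₹1,040,500
  ₹1,040,500 × 11% = ₹114,455

₹173,540 > ₹114,455, so the regular tax governs.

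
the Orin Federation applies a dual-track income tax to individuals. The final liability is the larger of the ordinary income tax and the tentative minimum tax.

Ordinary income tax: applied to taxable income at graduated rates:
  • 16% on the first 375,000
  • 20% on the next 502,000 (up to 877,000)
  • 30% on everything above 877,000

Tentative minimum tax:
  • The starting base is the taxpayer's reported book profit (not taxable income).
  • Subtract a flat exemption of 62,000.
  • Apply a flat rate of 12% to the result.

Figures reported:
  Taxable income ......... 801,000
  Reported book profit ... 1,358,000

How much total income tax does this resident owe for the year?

Tentative minimum tax:
  Base (reported book profit): 1,358,000
  Less exemption 62,000 → base 1,296,000
  1,296,000 × 12% = 155,520

Ordinary income tax:
  375,000 × 16% = 60,000
  426,000 × 20% = 85,200
  → 145,200

155,520 > 145,200, so the tentative minimum tax is the binding amount.

155,520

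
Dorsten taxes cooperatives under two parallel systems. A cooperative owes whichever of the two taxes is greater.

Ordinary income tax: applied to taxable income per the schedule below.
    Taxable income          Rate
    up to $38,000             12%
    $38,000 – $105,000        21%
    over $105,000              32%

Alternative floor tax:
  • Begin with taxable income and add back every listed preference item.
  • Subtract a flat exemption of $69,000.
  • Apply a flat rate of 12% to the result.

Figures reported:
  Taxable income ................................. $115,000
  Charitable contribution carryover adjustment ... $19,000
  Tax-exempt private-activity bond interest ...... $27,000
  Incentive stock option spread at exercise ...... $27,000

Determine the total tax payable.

$21,830

Alternative floor tax:
  Adjusted income: $115,000 + $19,000 + $27,000 + $27,000 = $188,000
  Less exemption $69,000 → base $119,000
  $119,000 × 12% = $14,280

Ordinary income tax:
  $38,000 × 12% = $4,560
  $67,000 × 21% = $14,070
  $10,000 × 32% = $3,200
  → $21,830

$21,830 > $14,280, so the ordinary income tax governs.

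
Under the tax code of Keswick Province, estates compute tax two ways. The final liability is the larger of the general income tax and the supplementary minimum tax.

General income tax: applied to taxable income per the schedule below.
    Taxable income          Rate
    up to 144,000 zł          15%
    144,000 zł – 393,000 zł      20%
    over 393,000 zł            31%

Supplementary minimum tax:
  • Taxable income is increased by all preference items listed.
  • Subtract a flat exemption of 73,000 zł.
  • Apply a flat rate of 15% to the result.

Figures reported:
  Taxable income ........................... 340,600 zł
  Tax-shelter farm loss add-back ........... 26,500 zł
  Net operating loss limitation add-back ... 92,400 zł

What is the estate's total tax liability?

Supplementary minimum tax:
  Adjusted income: 340,600 zł + 26,500 zł + 92,400 zł = 459,500 zł
  Less exemption 73,000 zł → base 386,500 zł
  386,500 zł × 15% = 57,975 zł

General income tax:
  144,000 zł × 15% = 21,600 zł
  196,600 zł × 20% = 39,320 zł
  → 60,920 zł

60,920 zł > 57,975 zł, so the general income tax governs.

60,920 zł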